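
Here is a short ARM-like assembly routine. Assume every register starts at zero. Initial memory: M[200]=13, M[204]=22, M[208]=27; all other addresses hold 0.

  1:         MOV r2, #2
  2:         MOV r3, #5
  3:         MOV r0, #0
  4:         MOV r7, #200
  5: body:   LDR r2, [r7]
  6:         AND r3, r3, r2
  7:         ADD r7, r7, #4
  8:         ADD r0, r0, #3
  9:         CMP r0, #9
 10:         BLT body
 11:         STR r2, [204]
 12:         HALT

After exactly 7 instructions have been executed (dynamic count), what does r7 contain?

204

r2=2
r3=5
r0=0
r7=200
r2=M[200]=13
r3=5&13=5
r7=200+4=204
After step 7: r7 = 204.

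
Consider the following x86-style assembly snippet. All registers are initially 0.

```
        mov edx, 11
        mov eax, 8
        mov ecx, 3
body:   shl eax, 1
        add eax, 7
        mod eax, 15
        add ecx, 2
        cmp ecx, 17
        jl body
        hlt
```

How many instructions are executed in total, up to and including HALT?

after mov edx, 11: edx=11
after mov eax, 8: eax=8
after mov ecx, 3: ecx=3
after shl eax, 1: eax=8<<1=16
after add eax, 7: eax=16+7=23
after mod eax, 15: eax=23%15=8
after add ecx, 2: ecx=3+2=5
cmp ecx, 17  (cmp 5,17)
jl body: taken
after shl eax, 1: eax=8<<1=16
after add eax, 7: eax=16+7=23
after mod eax, 15: eax=23%15=8
after add ecx, 2: ecx=5+2=7
cmp ecx, 17  (cmp 7,17)
jl body: taken
after shl eax, 1: eax=8<<1=16
after add eax, 7: eax=16+7=23
after mod eax, 15: eax=23%15=8
after add ecx, 2: ecx=7+2=9
cmp ecx, 17  (cmp 9,17)
jl body: taken
after shl eax, 1: eax=8<<1=16
after add eax, 7: eax=16+7=23
after mod eax, 15: eax=23%15=8
after add ecx, 2: ecx=9+2=11
cmp ecx, 17  (cmp 11,17)
jl body: taken
after shl eax, 1: eax=8<<1=16
after add eax, 7: eax=16+7=23
after mod eax, 15: eax=23%15=8
after add ecx, 2: ecx=11+2=13
cmp ecx, 17  (cmp 13,17)
jl body: taken
after shl eax, 1: eax=8<<1=16
after add eax, 7: eax=16+7=23
after mod eax, 15: eax=23%15=8
after add ecx, 2: ecx=13+2=15
cmp ecx, 17  (cmp 15,17)
jl body: taken
after shl eax, 1: eax=8<<1=16
after add eax, 7: eax=16+7=23
after mod eax, 15: eax=23%15=8
after add ecx, 2: ecx=15+2=17
cmp ecx, 17  (cmp 17,17)
jl body: not taken
halt.
Total executed instructions: 46.

46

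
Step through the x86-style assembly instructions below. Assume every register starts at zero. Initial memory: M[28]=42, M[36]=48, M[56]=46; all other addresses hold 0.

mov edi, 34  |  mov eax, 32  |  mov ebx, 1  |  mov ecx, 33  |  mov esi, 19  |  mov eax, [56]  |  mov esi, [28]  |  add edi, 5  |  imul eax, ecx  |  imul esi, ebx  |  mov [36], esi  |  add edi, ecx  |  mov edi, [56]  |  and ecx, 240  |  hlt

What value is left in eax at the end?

1518

edi=34
eax=32
ebx=1
ecx=33
esi=19
eax=M[56]=46
esi=M[28]=42
edi=34+5=39
eax=46*33=1518
esi=42*1=42
mov [36], esi → M[36]=42
edi=39+33=72
edi=M[56]=46
ecx=33&240=32
halt.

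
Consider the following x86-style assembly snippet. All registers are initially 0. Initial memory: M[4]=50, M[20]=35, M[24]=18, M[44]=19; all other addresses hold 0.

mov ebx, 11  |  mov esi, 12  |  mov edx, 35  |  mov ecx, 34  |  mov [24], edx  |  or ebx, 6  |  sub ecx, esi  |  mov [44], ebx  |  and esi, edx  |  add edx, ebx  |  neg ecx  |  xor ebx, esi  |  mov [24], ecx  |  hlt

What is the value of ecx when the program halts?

-22

mov ebx, 11 → ebx=11
mov esi, 12 → esi=12
mov edx, 35 → edx=35
mov ecx, 34 → ecx=34
mov [24], edx → M[24]=35
or ebx, 6 → ebx=11|6=15
sub ecx, esi → ecx=34-12=22
mov [44], ebx → M[44]=15
and esi, edx → esi=12&35=0
add edx, ebx → edx=35+15=50
neg ecx → ecx=-(22)=-22
xor ebx, esi → ebx=15^0=15
mov [24], ecx → M[24]=-22
halt.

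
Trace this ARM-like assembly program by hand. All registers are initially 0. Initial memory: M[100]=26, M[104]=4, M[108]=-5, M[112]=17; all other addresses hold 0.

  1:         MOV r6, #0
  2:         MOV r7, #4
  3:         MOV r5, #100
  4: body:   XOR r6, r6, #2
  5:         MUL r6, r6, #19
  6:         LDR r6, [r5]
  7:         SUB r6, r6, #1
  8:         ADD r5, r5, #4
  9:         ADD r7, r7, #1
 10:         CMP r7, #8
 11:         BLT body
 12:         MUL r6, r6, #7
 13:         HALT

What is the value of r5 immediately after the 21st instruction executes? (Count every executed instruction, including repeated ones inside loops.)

108

MOV r6, #0 → r6=0
MOV r7, #4 → r7=4
MOV r5, #100 → r5=100
XOR r6, r6, #2 → r6=0^2=2
MUL r6, r6, #19 → r6=2*19=38
LDR r6, [r5] → r6=M[100]=26
SUB r6, r6, #1 → r6=26-1=25
ADD r5, r5, #4 → r5=100+4=104
ADD r7, r7, #1 → r7=4+1=5
CMP r7, #8  (cmp 5,8)
BLT body: taken
XOR r6, r6, #2 → r6=25^2=27
MUL r6, r6, #19 → r6=27*19=513
LDR r6, [r5] → r6=M[104]=4
SUB r6, r6, #1 → r6=4-1=3
ADD r5, r5, #4 → r5=104+4=108
ADD r7, r7, #1 → r7=5+1=6
CMP r7, #8  (cmp 6,8)
BLT body: taken
XOR r6, r6, #2 → r6=3^2=1
MUL r6, r6, #19 → r6=1*19=19
After step 21: r5 = 108.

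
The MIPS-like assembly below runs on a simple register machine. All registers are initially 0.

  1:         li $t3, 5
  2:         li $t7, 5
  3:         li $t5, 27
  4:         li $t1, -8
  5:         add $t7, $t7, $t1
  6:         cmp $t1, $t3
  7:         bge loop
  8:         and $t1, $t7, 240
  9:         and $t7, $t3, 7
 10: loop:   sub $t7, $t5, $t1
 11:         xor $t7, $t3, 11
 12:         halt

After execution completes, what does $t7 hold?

$t3=5
$t7=5
$t5=27
$t1=-8
$t7=5+(-8)=-3
cmp $t1, $t3  (cmp -8,5)
bge loop: not taken
$t1=(-3)&240=240
$t7=5&7=5
$t7=27-240=-213
$t7=5^11=14
halt.

14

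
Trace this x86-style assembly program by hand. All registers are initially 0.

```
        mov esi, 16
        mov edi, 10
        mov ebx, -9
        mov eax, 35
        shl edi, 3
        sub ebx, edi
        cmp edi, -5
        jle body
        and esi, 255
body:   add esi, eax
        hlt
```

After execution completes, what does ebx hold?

-89

esi=16
edi=10
ebx=-9
eax=35
edi=10<<3=80
ebx=(-9)-80=-89
cmp edi, -5  (cmp 80,-5)
jle body: not taken
esi=16&255=16
esi=16+35=51
halt.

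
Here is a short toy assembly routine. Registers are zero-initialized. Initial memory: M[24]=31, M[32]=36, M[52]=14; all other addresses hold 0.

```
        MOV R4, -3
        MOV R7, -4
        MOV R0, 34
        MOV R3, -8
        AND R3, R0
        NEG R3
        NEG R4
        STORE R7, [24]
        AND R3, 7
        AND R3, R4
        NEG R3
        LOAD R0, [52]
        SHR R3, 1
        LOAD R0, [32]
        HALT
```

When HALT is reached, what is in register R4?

3

after MOV R4, -3: R4=-3
after MOV R7, -4: R7=-4
after MOV R0, 34: R0=34
after MOV R3, -8: R3=-8
after AND R3, R0: R3=(-8)&34=32
after NEG R3: R3=-(32)=-32
after NEG R4: R4=-(-3)=3
STORE R7, [24] → M[24]=-4
after AND R3, 7: R3=(-32)&7=0
after AND R3, R4: R3=0&3=0
after NEG R3: R3=-(0)=0
after LOAD R0, [52]: R0=M[52]=14
after SHR R3, 1: R3=0>>1=0
after LOAD R0, [32]: R0=M[32]=36
halt.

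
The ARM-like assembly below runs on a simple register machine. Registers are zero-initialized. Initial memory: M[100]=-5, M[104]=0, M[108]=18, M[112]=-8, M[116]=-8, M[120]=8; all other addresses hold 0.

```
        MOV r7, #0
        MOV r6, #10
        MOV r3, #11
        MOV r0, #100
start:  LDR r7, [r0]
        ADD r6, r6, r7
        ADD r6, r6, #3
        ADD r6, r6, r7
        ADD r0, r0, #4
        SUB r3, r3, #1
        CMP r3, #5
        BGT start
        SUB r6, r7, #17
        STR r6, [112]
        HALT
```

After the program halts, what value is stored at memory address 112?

after MOV r7, #0: r7=0
after MOV r6, #10: r6=10
after MOV r3, #11: r3=11
after MOV r0, #100: r0=100
after LDR r7, [r0]: r7=M[100]=-5
after ADD r6, r6, r7: r6=10+(-5)=5
after ADD r6, r6, #3: r6=5+3=8
after ADD r6, r6, r7: r6=8+(-5)=3
after ADD r0, r0, #4: r0=100+4=104
after SUB r3, r3, #1: r3=11-1=10
CMP r3, #5  (cmp 10,5)
BGT start: taken
after LDR r7, [r0]: r7=M[104]=0
after ADD r6, r6, r7: r6=3+0=3
after ADD r6, r6, #3: r6=3+3=6
after ADD r6, r6, r7: r6=6+0=6
after ADD r0, r0, #4: r0=104+4=108
after SUB r3, r3, #1: r3=10-1=9
CMP r3, #5  (cmp 9,5)
BGT start: taken
after LDR r7, [r0]: r7=M[108]=18
after ADD r6, r6, r7: r6=6+18=24
after ADD r6, r6, #3: r6=24+3=27
after ADD r6, r6, r7: r6=27+18=45
after ADD r0, r0, #4: r0=108+4=112
after SUB r3, r3, #1: r3=9-1=8
CMP r3, #5  (cmp 8,5)
BGT start: taken
after LDR r7, [r0]: r7=M[112]=-8
after ADD r6, r6, r7: r6=45+(-8)=37
after ADD r6, r6, #3: r6=37+3=40
after ADD r6, r6, r7: r6=40+(-8)=32
after ADD r0, r0, #4: r0=112+4=116
after SUB r3, r3, #1: r3=8-1=7
CMP r3, #5  (cmp 7,5)
BGT start: taken
after LDR r7, [r0]: r7=M[116]=-8
after ADD r6, r6, r7: r6=32+(-8)=24
after ADD r6, r6, #3: r6=24+3=27
after ADD r6, r6, r7: r6=27+(-8)=19
after ADD r0, r0, #4: r0=116+4=120
after SUB r3, r3, #1: r3=7-1=6
CMP r3, #5  (cmp 6,5)
BGT start: taken
after LDR r7, [r0]: r7=M[120]=8
after ADD r6, r6, r7: r6=19+8=27
after ADD r6, r6, #3: r6=27+3=30
after ADD r6, r6, r7: r6=30+8=38
after ADD r0, r0, #4: r0=120+4=124
after SUB r3, r3, #1: r3=6-1=5
CMP r3, #5  (cmp 5,5)
BGT start: not taken
after SUB r6, r7, #17: r6=8-17=-9
STR r6, [112] → M[112]=-9
halt.

-9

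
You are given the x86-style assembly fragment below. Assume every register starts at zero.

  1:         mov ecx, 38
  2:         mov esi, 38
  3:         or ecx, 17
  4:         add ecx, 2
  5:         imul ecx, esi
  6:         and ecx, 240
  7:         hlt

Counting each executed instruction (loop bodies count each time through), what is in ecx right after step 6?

mov ecx, 38 → ecx=38
mov esi, 38 → esi=38
or ecx, 17 → ecx=38|17=55
add ecx, 2 → ecx=55+2=57
imul ecx, esi → ecx=57*38=2166
and ecx, 240 → ecx=2166&240=112
After step 6: ecx = 112.

112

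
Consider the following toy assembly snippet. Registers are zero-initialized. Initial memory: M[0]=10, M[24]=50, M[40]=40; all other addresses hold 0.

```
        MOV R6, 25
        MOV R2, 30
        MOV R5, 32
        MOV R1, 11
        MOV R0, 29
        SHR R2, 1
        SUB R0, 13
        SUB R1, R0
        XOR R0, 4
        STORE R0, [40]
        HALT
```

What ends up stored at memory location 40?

after MOV R6, 25: R6=25
after MOV R2, 30: R2=30
after MOV R5, 32: R5=32
after MOV R1, 11: R1=11
after MOV R0, 29: R0=29
after SHR R2, 1: R2=30>>1=15
after SUB R0, 13: R0=29-13=16
after SUB R1, R0: R1=11-16=-5
after XOR R0, 4: R0=16^4=20
STORE R0, [40] → M[40]=20
halt.

20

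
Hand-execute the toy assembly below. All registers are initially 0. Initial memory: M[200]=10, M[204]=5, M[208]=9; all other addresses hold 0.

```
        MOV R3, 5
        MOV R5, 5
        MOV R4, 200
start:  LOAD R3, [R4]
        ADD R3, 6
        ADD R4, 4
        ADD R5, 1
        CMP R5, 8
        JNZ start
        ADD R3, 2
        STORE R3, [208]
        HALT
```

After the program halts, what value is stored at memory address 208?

R3=5
R5=5
R4=200
R3=M[200]=10
R3=10+6=16
R4=200+4=204
R5=5+1=6
CMP R5, 8  (cmp 6,8)
JNZ start: taken
R3=M[204]=5
R3=5+6=11
R4=204+4=208
R5=6+1=7
CMP R5, 8  (cmp 7,8)
JNZ start: taken
R3=M[208]=9
R3=9+6=15
R4=208+4=212
R5=7+1=8
CMP R5, 8  (cmp 8,8)
JNZ start: not taken
R3=15+2=17
STORE R3, [208] → M[208]=17
halt.

17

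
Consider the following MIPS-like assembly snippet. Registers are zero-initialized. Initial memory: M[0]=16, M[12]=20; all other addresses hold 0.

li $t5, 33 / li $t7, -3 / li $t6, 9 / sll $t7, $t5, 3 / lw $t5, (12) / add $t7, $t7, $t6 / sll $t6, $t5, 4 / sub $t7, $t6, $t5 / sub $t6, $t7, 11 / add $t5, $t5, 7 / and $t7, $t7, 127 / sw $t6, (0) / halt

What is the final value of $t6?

li $t5, 33 → $t5=33
li $t7, -3 → $t7=-3
li $t6, 9 → $t6=9
sll $t7, $t5, 3 → $t7=33<<3=264
lw $t5, (12) → $t5=M[12]=20
add $t7, $t7, $t6 → $t7=264+9=273
sll $t6, $t5, 4 → $t6=20<<4=320
sub $t7, $t6, $t5 → $t7=320-20=300
sub $t6, $t7, 11 → $t6=300-11=289
add $t5, $t5, 7 → $t5=20+7=27
and $t7, $t7, 127 → $t7=300&127=44
sw $t6, (0) → M[0]=289
halt.

289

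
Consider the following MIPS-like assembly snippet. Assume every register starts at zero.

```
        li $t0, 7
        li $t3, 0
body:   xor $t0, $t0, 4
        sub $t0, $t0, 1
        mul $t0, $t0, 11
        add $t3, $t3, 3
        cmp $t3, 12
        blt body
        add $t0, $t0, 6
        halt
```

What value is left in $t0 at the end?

$t0=7
$t3=0
$t0=7^4=3
$t0=3-1=2
$t0=2*11=22
$t3=0+3=3
cmp $t3, 12  (cmp 3,12)
blt body: taken
$t0=22^4=18
$t0=18-1=17
$t0=17*11=187
$t3=3+3=6
cmp $t3, 12  (cmp 6,12)
blt body: taken
$t0=187^4=191
$t0=191-1=190
$t0=190*11=2090
$t3=6+3=9
cmp $t3, 12  (cmp 9,12)
blt body: taken
$t0=2090^4=2094
$t0=2094-1=2093
$t0=2093*11=23023
$t3=9+3=12
cmp $t3, 12  (cmp 12,12)
blt body: not taken
$t0=23023+6=23029
halt.

23029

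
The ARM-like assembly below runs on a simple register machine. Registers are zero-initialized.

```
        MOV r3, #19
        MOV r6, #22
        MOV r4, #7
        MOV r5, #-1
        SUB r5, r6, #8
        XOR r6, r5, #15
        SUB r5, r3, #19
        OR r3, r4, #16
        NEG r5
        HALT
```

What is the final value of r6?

MOV r3, #19 → r3=19
MOV r6, #22 → r6=22
MOV r4, #7 → r4=7
MOV r5, #-1 → r5=-1
SUB r5, r6, #8 → r5=22-8=14
XOR r6, r5, #15 → r6=14^15=1
SUB r5, r3, #19 → r5=19-19=0
OR r3, r4, #16 → r3=7|16=23
NEG r5 → r5=-(0)=0
halt.

1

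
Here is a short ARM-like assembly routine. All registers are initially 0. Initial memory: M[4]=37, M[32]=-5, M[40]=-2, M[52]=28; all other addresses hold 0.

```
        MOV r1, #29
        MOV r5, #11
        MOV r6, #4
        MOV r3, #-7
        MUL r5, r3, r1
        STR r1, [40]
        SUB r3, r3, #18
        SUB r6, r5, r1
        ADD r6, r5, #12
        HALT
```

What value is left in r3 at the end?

-25

after MOV r1, #29: r1=29
after MOV r5, #11: r5=11
after MOV r6, #4: r6=4
after MOV r3, #-7: r3=-7
after MUL r5, r3, r1: r5=(-7)*29=-203
STR r1, [40] → M[40]=29
after SUB r3, r3, #18: r3=(-7)-18=-25
after SUB r6, r5, r1: r6=(-203)-29=-232
after ADD r6, r5, #12: r6=(-203)+12=-191
halt.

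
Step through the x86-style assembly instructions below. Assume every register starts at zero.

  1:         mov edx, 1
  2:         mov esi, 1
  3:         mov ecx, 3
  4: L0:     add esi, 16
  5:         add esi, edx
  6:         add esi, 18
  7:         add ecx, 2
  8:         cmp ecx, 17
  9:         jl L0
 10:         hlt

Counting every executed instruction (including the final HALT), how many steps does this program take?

46

after mov edx, 1: edx=1
after mov esi, 1: esi=1
after mov ecx, 3: ecx=3
after add esi, 16: esi=1+16=17
after add esi, edx: esi=17+1=18
after add esi, 18: esi=18+18=36
after add ecx, 2: ecx=3+2=5
cmp ecx, 17  (cmp 5,17)
jl L0: taken
after add esi, 16: esi=36+16=52
after add esi, edx: esi=52+1=53
after add esi, 18: esi=53+18=71
after add ecx, 2: ecx=5+2=7
cmp ecx, 17  (cmp 7,17)
jl L0: taken
after add esi, 16: esi=71+16=87
after add esi, edx: esi=87+1=88
after add esi, 18: esi=88+18=106
after add ecx, 2: ecx=7+2=9
cmp ecx, 17  (cmp 9,17)
jl L0: taken
after add esi, 16: esi=106+16=122
after add esi, edx: esi=122+1=123
after add esi, 18: esi=123+18=141
after add ecx, 2: ecx=9+2=11
cmp ecx, 17  (cmp 11,17)
jl L0: taken
after add esi, 16: esi=141+16=157
after add esi, edx: esi=157+1=158
after add esi, 18: esi=158+18=176
after add ecx, 2: ecx=11+2=13
cmp ecx, 17  (cmp 13,17)
jl L0: taken
after add esi, 16: esi=176+16=192
after add esi, edx: esi=192+1=193
after add esi, 18: esi=193+18=211
after add ecx, 2: ecx=13+2=15
cmp ecx, 17  (cmp 15,17)
jl L0: taken
after add esi, 16: esi=211+16=227
after add esi, edx: esi=227+1=228
after add esi, 18: esi=228+18=246
after add ecx, 2: ecx=15+2=17
cmp ecx, 17  (cmp 17,17)
jl L0: not taken
halt.
Total executed instructions: 46.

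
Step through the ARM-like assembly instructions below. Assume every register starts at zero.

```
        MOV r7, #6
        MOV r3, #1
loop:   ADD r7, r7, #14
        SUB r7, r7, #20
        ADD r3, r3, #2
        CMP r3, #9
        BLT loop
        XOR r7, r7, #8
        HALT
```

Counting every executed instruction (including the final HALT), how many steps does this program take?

24

r7=6
r3=1
r7=6+14=20
r7=20-20=0
r3=1+2=3
CMP r3, #9  (cmp 3,9)
BLT loop: taken
r7=0+14=14
r7=14-20=-6
r3=3+2=5
CMP r3, #9  (cmp 5,9)
BLT loop: taken
r7=(-6)+14=8
r7=8-20=-12
r3=5+2=7
CMP r3, #9  (cmp 7,9)
BLT loop: taken
r7=(-12)+14=2
r7=2-20=-18
r3=7+2=9
CMP r3, #9  (cmp 9,9)
BLT loop: not taken
r7=(-18)^8=-26
halt.
Total executed instructions: 24.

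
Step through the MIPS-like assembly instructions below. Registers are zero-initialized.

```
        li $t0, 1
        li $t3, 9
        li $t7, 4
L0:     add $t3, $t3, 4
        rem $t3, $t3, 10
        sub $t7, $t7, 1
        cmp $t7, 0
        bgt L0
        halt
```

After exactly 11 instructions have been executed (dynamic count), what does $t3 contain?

7

li $t0, 1 → $t0=1
li $t3, 9 → $t3=9
li $t7, 4 → $t7=4
add $t3, $t3, 4 → $t3=9+4=13
rem $t3, $t3, 10 → $t3=13%10=3
sub $t7, $t7, 1 → $t7=4-1=3
cmp $t7, 0  (cmp 3,0)
bgt L0: taken
add $t3, $t3, 4 → $t3=3+4=7
rem $t3, $t3, 10 → $t3=7%10=7
sub $t7, $t7, 1 → $t7=3-1=2
After step 11: $t3 = 7.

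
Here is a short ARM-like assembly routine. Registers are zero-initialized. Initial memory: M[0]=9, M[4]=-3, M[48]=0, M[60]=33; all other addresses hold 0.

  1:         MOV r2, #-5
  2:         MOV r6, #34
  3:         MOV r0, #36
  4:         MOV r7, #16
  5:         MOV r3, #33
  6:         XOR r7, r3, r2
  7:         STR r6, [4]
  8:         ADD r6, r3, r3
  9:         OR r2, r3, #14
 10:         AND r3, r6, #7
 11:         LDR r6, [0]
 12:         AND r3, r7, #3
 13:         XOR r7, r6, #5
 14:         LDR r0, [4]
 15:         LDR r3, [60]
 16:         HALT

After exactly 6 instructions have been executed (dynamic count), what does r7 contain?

after MOV r2, #-5: r2=-5
after MOV r6, #34: r6=34
after MOV r0, #36: r0=36
after MOV r7, #16: r7=16
after MOV r3, #33: r3=33
after XOR r7, r3, r2: r7=33^(-5)=-38
After step 6: r7 = -38.

-38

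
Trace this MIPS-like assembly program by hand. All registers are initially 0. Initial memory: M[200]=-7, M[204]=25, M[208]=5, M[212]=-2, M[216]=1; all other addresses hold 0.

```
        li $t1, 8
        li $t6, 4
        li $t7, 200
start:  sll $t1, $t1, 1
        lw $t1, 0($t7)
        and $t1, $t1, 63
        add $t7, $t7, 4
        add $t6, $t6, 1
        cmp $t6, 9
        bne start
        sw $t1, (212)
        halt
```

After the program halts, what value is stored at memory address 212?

1

li $t1, 8 → $t1=8
li $t6, 4 → $t6=4
li $t7, 200 → $t7=200
sll $t1, $t1, 1 → $t1=8<<1=16
lw $t1, 0($t7) → $t1=M[200]=-7
and $t1, $t1, 63 → $t1=(-7)&63=57
add $t7, $t7, 4 → $t7=200+4=204
add $t6, $t6, 1 → $t6=4+1=5
cmp $t6, 9  (cmp 5,9)
bne start: taken
sll $t1, $t1, 1 → $t1=57<<1=114
lw $t1, 0($t7) → $t1=M[204]=25
and $t1, $t1, 63 → $t1=25&63=25
add $t7, $t7, 4 → $t7=204+4=208
add $t6, $t6, 1 → $t6=5+1=6
cmp $t6, 9  (cmp 6,9)
bne start: taken
sll $t1, $t1, 1 → $t1=25<<1=50
lw $t1, 0($t7) → $t1=M[208]=5
and $t1, $t1, 63 → $t1=5&63=5
add $t7, $t7, 4 → $t7=208+4=212
add $t6, $t6, 1 → $t6=6+1=7
cmp $t6, 9  (cmp 7,9)
bne start: taken
sll $t1, $t1, 1 → $t1=5<<1=10
lw $t1, 0($t7) → $t1=M[212]=-2
and $t1, $t1, 63 → $t1=(-2)&63=62
add $t7, $t7, 4 → $t7=212+4=216
add $t6, $t6, 1 → $t6=7+1=8
cmp $t6, 9  (cmp 8,9)
bne start: taken
sll $t1, $t1, 1 → $t1=62<<1=124
lw $t1, 0($t7) → $t1=M[216]=1
and $t1, $t1, 63 → $t1=1&63=1
add $t7, $t7, 4 → $t7=216+4=220
add $t6, $t6, 1 → $t6=8+1=9
cmp $t6, 9  (cmp 9,9)
bne start: not taken
sw $t1, (212) → M[212]=1
halt.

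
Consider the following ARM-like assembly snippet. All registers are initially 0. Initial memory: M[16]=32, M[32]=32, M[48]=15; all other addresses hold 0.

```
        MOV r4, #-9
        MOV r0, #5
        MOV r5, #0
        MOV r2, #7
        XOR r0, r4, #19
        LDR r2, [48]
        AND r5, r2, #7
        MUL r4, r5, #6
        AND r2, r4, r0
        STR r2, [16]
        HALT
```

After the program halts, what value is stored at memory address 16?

32

r4=-9
r0=5
r5=0
r2=7
r0=(-9)^19=-28
r2=M[48]=15
r5=15&7=7
r4=7*6=42
r2=42&(-28)=32
STR r2, [16] → M[16]=32
halt.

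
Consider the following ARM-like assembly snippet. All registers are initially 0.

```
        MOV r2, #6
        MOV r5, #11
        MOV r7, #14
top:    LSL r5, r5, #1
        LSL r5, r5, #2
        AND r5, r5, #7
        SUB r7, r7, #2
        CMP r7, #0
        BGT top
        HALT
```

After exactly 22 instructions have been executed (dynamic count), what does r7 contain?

8

r2=6
r5=11
r7=14
r5=11<<1=22
r5=22<<2=88
r5=88&7=0
r7=14-2=12
CMP r7, #0  (cmp 12,0)
BGT top: taken
r5=0<<1=0
r5=0<<2=0
r5=0&7=0
r7=12-2=10
CMP r7, #0  (cmp 10,0)
BGT top: taken
r5=0<<1=0
r5=0<<2=0
r5=0&7=0
r7=10-2=8
CMP r7, #0  (cmp 8,0)
BGT top: taken
r5=0<<1=0
After step 22: r7 = 8.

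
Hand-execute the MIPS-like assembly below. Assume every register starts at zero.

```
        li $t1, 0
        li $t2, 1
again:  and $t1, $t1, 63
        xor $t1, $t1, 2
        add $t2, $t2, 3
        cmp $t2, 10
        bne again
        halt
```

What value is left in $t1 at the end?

$t1=0
$t2=1
$t1=0&63=0
$t1=0^2=2
$t2=1+3=4
cmp $t2, 10  (cmp 4,10)
bne again: taken
$t1=2&63=2
$t1=2^2=0
$t2=4+3=7
cmp $t2, 10  (cmp 7,10)
bne again: taken
$t1=0&63=0
$t1=0^2=2
$t2=7+3=10
cmp $t2, 10  (cmp 10,10)
bne again: not taken
halt.

2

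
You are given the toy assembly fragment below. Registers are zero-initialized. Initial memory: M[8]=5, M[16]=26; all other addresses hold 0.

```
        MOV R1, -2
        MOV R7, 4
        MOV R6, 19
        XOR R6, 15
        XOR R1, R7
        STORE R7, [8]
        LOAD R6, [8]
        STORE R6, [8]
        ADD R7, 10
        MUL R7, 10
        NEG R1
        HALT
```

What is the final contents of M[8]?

4

after MOV R1, -2: R1=-2
after MOV R7, 4: R7=4
after MOV R6, 19: R6=19
after XOR R6, 15: R6=19^15=28
after XOR R1, R7: R1=(-2)^4=-6
STORE R7, [8] → M[8]=4
after LOAD R6, [8]: R6=M[8]=4
STORE R6, [8] → M[8]=4
after ADD R7, 10: R7=4+10=14
after MUL R7, 10: R7=14*10=140
after NEG R1: R1=-(-6)=6
halt.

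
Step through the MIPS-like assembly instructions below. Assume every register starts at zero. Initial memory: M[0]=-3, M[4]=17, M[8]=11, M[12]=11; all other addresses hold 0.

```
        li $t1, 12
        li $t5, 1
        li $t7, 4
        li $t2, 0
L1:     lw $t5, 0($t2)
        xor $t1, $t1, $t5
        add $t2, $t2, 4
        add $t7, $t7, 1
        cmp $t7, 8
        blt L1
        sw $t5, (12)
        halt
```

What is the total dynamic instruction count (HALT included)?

30

li $t1, 12 → $t1=12
li $t5, 1 → $t5=1
li $t7, 4 → $t7=4
li $t2, 0 → $t2=0
lw $t5, 0($t2) → $t5=M[0]=-3
xor $t1, $t1, $t5 → $t1=12^(-3)=-15
add $t2, $t2, 4 → $t2=0+4=4
add $t7, $t7, 1 → $t7=4+1=5
cmp $t7, 8  (cmp 5,8)
blt L1: taken
lw $t5, 0($t2) → $t5=M[4]=17
xor $t1, $t1, $t5 → $t1=(-15)^17=-32
add $t2, $t2, 4 → $t2=4+4=8
add $t7, $t7, 1 → $t7=5+1=6
cmp $t7, 8  (cmp 6,8)
blt L1: taken
lw $t5, 0($t2) → $t5=M[8]=11
xor $t1, $t1, $t5 → $t1=(-32)^11=-21
add $t2, $t2, 4 → $t2=8+4=12
add $t7, $t7, 1 → $t7=6+1=7
cmp $t7, 8  (cmp 7,8)
blt L1: taken
lw $t5, 0($t2) → $t5=M[12]=11
xor $t1, $t1, $t5 → $t1=(-21)^11=-32
add $t2, $t2, 4 → $t2=12+4=16
add $t7, $t7, 1 → $t7=7+1=8
cmp $t7, 8  (cmp 8,8)
blt L1: not taken
sw $t5, (12) → M[12]=11
halt.
Total executed instructions: 30.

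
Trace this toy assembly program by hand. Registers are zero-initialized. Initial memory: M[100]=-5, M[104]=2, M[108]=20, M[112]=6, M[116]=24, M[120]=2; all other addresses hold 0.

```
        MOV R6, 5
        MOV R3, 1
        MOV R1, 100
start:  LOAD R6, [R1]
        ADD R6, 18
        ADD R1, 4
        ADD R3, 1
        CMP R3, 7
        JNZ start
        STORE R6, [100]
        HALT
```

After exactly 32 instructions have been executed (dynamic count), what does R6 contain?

R6=5
R3=1
R1=100
R6=M[100]=-5
R6=(-5)+18=13
R1=100+4=104
R3=1+1=2
CMP R3, 7  (cmp 2,7)
JNZ start: taken
R6=M[104]=2
R6=2+18=20
R1=104+4=108
R3=2+1=3
CMP R3, 7  (cmp 3,7)
JNZ start: taken
R6=M[108]=20
R6=20+18=38
R1=108+4=112
R3=3+1=4
CMP R3, 7  (cmp 4,7)
JNZ start: taken
R6=M[112]=6
R6=6+18=24
R1=112+4=116
R3=4+1=5
CMP R3, 7  (cmp 5,7)
JNZ start: taken
R6=M[116]=24
R6=24+18=42
R1=116+4=120
R3=5+1=6
CMP R3, 7  (cmp 6,7)
After step 32: R6 = 42.

42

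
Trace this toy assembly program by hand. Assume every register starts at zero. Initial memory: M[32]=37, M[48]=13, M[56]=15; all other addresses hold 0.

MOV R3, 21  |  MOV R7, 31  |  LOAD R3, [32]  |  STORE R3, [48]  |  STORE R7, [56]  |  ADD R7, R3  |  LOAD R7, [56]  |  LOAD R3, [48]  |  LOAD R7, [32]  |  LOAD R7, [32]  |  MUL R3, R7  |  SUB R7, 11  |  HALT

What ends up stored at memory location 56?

after MOV R3, 21: R3=21
after MOV R7, 31: R7=31
after LOAD R3, [32]: R3=M[32]=37
STORE R3, [48] → M[48]=37
STORE R7, [56] → M[56]=31
after ADD R7, R3: R7=31+37=68
after LOAD R7, [56]: R7=M[56]=31
after LOAD R3, [48]: R3=M[48]=37
after LOAD R7, [32]: R7=M[32]=37
after LOAD R7, [32]: R7=M[32]=37
after MUL R3, R7: R3=37*37=1369
after SUB R7, 11: R7=37-11=26
halt.

31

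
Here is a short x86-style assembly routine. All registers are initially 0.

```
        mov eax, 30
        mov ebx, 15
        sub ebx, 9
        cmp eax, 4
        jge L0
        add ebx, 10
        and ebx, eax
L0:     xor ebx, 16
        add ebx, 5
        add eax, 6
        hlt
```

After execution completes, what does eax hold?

36

mov eax, 30 → eax=30
mov ebx, 15 → ebx=15
sub ebx, 9 → ebx=15-9=6
cmp eax, 4  (cmp 30,4)
jge L0: taken
xor ebx, 16 → ebx=6^16=22
add ebx, 5 → ebx=22+5=27
add eax, 6 → eax=30+6=36
halt.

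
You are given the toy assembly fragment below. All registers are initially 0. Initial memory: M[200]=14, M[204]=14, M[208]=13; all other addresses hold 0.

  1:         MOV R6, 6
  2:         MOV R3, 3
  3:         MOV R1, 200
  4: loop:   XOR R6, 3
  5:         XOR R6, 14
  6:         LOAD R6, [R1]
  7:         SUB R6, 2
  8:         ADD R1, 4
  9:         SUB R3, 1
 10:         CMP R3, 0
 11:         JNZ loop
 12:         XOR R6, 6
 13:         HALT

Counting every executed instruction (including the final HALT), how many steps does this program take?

29

MOV R6, 6 → R6=6
MOV R3, 3 → R3=3
MOV R1, 200 → R1=200
XOR R6, 3 → R6=6^3=5
XOR R6, 14 → R6=5^14=11
LOAD R6, [R1] → R6=M[200]=14
SUB R6, 2 → R6=14-2=12
ADD R1, 4 → R1=200+4=204
SUB R3, 1 → R3=3-1=2
CMP R3, 0  (cmp 2,0)
JNZ loop: taken
XOR R6, 3 → R6=12^3=15
XOR R6, 14 → R6=15^14=1
LOAD R6, [R1] → R6=M[204]=14
SUB R6, 2 → R6=14-2=12
ADD R1, 4 → R1=204+4=208
SUB R3, 1 → R3=2-1=1
CMP R3, 0  (cmp 1,0)
JNZ loop: taken
XOR R6, 3 → R6=12^3=15
XOR R6, 14 → R6=15^14=1
LOAD R6, [R1] → R6=M[208]=13
SUB R6, 2 → R6=13-2=11
ADD R1, 4 → R1=208+4=212
SUB R3, 1 → R3=1-1=0
CMP R3, 0  (cmp 0,0)
JNZ loop: not taken
XOR R6, 6 → R6=11^6=13
halt.
Total executed instructions: 29.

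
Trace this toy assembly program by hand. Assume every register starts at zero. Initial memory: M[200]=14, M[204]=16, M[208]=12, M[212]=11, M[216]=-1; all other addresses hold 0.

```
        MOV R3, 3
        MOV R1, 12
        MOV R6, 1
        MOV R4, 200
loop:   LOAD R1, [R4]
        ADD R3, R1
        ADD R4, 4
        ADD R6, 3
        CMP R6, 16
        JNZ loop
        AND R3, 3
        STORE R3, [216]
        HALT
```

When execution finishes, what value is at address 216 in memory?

after MOV R3, 3: R3=3
after MOV R1, 12: R1=12
after MOV R6, 1: R6=1
after MOV R4, 200: R4=200
after LOAD R1, [R4]: R1=M[200]=14
after ADD R3, R1: R3=3+14=17
after ADD R4, 4: R4=200+4=204
after ADD R6, 3: R6=1+3=4
CMP R6, 16  (cmp 4,16)
JNZ loop: taken
after LOAD R1, [R4]: R1=M[204]=16
after ADD R3, R1: R3=17+16=33
after ADD R4, 4: R4=204+4=208
after ADD R6, 3: R6=4+3=7
CMP R6, 16  (cmp 7,16)
JNZ loop: taken
after LOAD R1, [R4]: R1=M[208]=12
after ADD R3, R1: R3=33+12=45
after ADD R4, 4: R4=208+4=212
after ADD R6, 3: R6=7+3=10
CMP R6, 16  (cmp 10,16)
JNZ loop: taken
after LOAD R1, [R4]: R1=M[212]=11
after ADD R3, R1: R3=45+11=56
after ADD R4, 4: R4=212+4=216
after ADD R6, 3: R6=10+3=13
CMP R6, 16  (cmp 13,16)
JNZ loop: taken
after LOAD R1, [R4]: R1=M[216]=-1
after ADD R3, R1: R3=56+(-1)=55
after ADD R4, 4: R4=216+4=220
after ADD R6, 3: R6=13+3=16
CMP R6, 16  (cmp 16,16)
JNZ loop: not taken
after AND R3, 3: R3=55&3=3
STORE R3, [216] → M[216]=3
halt.

3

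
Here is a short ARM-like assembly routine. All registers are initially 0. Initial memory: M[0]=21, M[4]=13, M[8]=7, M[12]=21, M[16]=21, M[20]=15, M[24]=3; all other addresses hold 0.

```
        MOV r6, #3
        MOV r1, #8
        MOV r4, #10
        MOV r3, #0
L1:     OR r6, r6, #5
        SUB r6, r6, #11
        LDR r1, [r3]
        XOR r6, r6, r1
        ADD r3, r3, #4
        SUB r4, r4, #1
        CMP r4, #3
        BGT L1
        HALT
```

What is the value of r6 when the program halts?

-65

after MOV r6, #3: r6=3
after MOV r1, #8: r1=8
after MOV r4, #10: r4=10
after MOV r3, #0: r3=0
after OR r6, r6, #5: r6=3|5=7
after SUB r6, r6, #11: r6=7-11=-4
after LDR r1, [r3]: r1=M[0]=21
after XOR r6, r6, r1: r6=(-4)^21=-23
after ADD r3, r3, #4: r3=0+4=4
after SUB r4, r4, #1: r4=10-1=9
CMP r4, #3  (cmp 9,3)
BGT L1: taken
after OR r6, r6, #5: r6=(-23)|5=-19
after SUB r6, r6, #11: r6=(-19)-11=-30
after LDR r1, [r3]: r1=M[4]=13
after XOR r6, r6, r1: r6=(-30)^13=-17
after ADD r3, r3, #4: r3=4+4=8
after SUB r4, r4, #1: r4=9-1=8
CMP r4, #3  (cmp 8,3)
BGT L1: taken
after OR r6, r6, #5: r6=(-17)|5=-17
after SUB r6, r6, #11: r6=(-17)-11=-28
after LDR r1, [r3]: r1=M[8]=7
after XOR r6, r6, r1: r6=(-28)^7=-29
after ADD r3, r3, #4: r3=8+4=12
after SUB r4, r4, #1: r4=8-1=7
CMP r4, #3  (cmp 7,3)
BGT L1: taken
after OR r6, r6, #5: r6=(-29)|5=-25
after SUB r6, r6, #11: r6=(-25)-11=-36
after LDR r1, [r3]: r1=M[12]=21
after XOR r6, r6, r1: r6=(-36)^21=-55
after ADD r3, r3, #4: r3=12+4=16
after SUB r4, r4, #1: r4=7-1=6
CMP r4, #3  (cmp 6,3)
BGT L1: taken
after OR r6, r6, #5: r6=(-55)|5=-51
after SUB r6, r6, #11: r6=(-51)-11=-62
after LDR r1, [r3]: r1=M[16]=21
after XOR r6, r6, r1: r6=(-62)^21=-41
after ADD r3, r3, #4: r3=16+4=20
after SUB r4, r4, #1: r4=6-1=5
CMP r4, #3  (cmp 5,3)
BGT L1: taken
after OR r6, r6, #5: r6=(-41)|5=-41
after SUB r6, r6, #11: r6=(-41)-11=-52
after LDR r1, [r3]: r1=M[20]=15
after XOR r6, r6, r1: r6=(-52)^15=-61
after ADD r3, r3, #4: r3=20+4=24
after SUB r4, r4, #1: r4=5-1=4
CMP r4, #3  (cmp 4,3)
BGT L1: taken
after OR r6, r6, #5: r6=(-61)|5=-57
after SUB r6, r6, #11: r6=(-57)-11=-68
after LDR r1, [r3]: r1=M[24]=3
after XOR r6, r6, r1: r6=(-68)^3=-65
after ADD r3, r3, #4: r3=24+4=28
after SUB r4, r4, #1: r4=4-1=3
CMP r4, #3  (cmp 3,3)
BGT L1: not taken
halt.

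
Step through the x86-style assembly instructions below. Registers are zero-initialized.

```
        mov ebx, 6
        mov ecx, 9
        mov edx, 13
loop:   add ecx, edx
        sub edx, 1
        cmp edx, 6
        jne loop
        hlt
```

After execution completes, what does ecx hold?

79

mov ebx, 6 → ebx=6
mov ecx, 9 → ecx=9
mov edx, 13 → edx=13
add ecx, edx → ecx=9+13=22
sub edx, 1 → edx=13-1=12
cmp edx, 6  (cmp 12,6)
jne loop: taken
add ecx, edx → ecx=22+12=34
sub edx, 1 → edx=12-1=11
cmp edx, 6  (cmp 11,6)
jne loop: taken
add ecx, edx → ecx=34+11=45
sub edx, 1 → edx=11-1=10
cmp edx, 6  (cmp 10,6)
jne loop: taken
add ecx, edx → ecx=45+10=55
sub edx, 1 → edx=10-1=9
cmp edx, 6  (cmp 9,6)
jne loop: taken
add ecx, edx → ecx=55+9=64
sub edx, 1 → edx=9-1=8
cmp edx, 6  (cmp 8,6)
jne loop: taken
add ecx, edx → ecx=64+8=72
sub edx, 1 → edx=8-1=7
cmp edx, 6  (cmp 7,6)
jne loop: taken
add ecx, edx → ecx=72+7=79
sub edx, 1 → edx=7-1=6
cmp edx, 6  (cmp 6,6)
jne loop: not taken
halt.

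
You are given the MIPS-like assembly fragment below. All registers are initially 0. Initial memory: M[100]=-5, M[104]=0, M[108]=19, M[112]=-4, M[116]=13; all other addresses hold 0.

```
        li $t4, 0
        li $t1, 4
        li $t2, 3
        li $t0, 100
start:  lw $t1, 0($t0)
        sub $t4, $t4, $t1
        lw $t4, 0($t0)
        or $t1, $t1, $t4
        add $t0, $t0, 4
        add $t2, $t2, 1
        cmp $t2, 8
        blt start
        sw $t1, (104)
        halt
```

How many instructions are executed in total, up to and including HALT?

46

after li $t4, 0: $t4=0
after li $t1, 4: $t1=4
after li $t2, 3: $t2=3
after li $t0, 100: $t0=100
after lw $t1, 0($t0): $t1=M[100]=-5
after sub $t4, $t4, $t1: $t4=0-(-5)=5
after lw $t4, 0($t0): $t4=M[100]=-5
after or $t1, $t1, $t4: $t1=(-5)|(-5)=-5
after add $t0, $t0, 4: $t0=100+4=104
after add $t2, $t2, 1: $t2=3+1=4
cmp $t2, 8  (cmp 4,8)
blt start: taken
after lw $t1, 0($t0): $t1=M[104]=0
after sub $t4, $t4, $t1: $t4=(-5)-0=-5
after lw $t4, 0($t0): $t4=M[104]=0
after or $t1, $t1, $t4: $t1=0|0=0
after add $t0, $t0, 4: $t0=104+4=108
after add $t2, $t2, 1: $t2=4+1=5
cmp $t2, 8  (cmp 5,8)
blt start: taken
after lw $t1, 0($t0): $t1=M[108]=19
after sub $t4, $t4, $t1: $t4=0-19=-19
after lw $t4, 0($t0): $t4=M[108]=19
after or $t1, $t1, $t4: $t1=19|19=19
after add $t0, $t0, 4: $t0=108+4=112
after add $t2, $t2, 1: $t2=5+1=6
cmp $t2, 8  (cmp 6,8)
blt start: taken
after lw $t1, 0($t0): $t1=M[112]=-4
after sub $t4, $t4, $t1: $t4=19-(-4)=23
after lw $t4, 0($t0): $t4=M[112]=-4
after or $t1, $t1, $t4: $t1=(-4)|(-4)=-4
after add $t0, $t0, 4: $t0=112+4=116
after add $t2, $t2, 1: $t2=6+1=7
cmp $t2, 8  (cmp 7,8)
blt start: taken
after lw $t1, 0($t0): $t1=M[116]=13
after sub $t4, $t4, $t1: $t4=(-4)-13=-17
after lw $t4, 0($t0): $t4=M[116]=13
after or $t1, $t1, $t4: $t1=13|13=13
after add $t0, $t0, 4: $t0=116+4=120
after add $t2, $t2, 1: $t2=7+1=8
cmp $t2, 8  (cmp 8,8)
blt start: not taken
sw $t1, (104) → M[104]=13
halt.
Total executed instructions: 46.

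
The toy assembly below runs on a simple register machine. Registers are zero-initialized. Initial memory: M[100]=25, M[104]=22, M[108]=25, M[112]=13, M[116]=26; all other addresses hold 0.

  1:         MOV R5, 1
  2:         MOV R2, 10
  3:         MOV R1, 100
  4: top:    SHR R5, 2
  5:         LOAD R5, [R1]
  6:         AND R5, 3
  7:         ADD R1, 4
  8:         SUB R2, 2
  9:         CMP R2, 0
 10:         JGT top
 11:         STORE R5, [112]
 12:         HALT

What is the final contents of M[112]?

2

MOV R5, 1 → R5=1
MOV R2, 10 → R2=10
MOV R1, 100 → R1=100
SHR R5, 2 → R5=1>>2=0
LOAD R5, [R1] → R5=M[100]=25
AND R5, 3 → R5=25&3=1
ADD R1, 4 → R1=100+4=104
SUB R2, 2 → R2=10-2=8
CMP R2, 0  (cmp 8,0)
JGT top: taken
SHR R5, 2 → R5=1>>2=0
LOAD R5, [R1] → R5=M[104]=22
AND R5, 3 → R5=22&3=2
ADD R1, 4 → R1=104+4=108
SUB R2, 2 → R2=8-2=6
CMP R2, 0  (cmp 6,0)
JGT top: taken
SHR R5, 2 → R5=2>>2=0
LOAD R5, [R1] → R5=M[108]=25
AND R5, 3 → R5=25&3=1
ADD R1, 4 → R1=108+4=112
SUB R2, 2 → R2=6-2=4
CMP R2, 0  (cmp 4,0)
JGT top: taken
SHR R5, 2 → R5=1>>2=0
LOAD R5, [R1] → R5=M[112]=13
AND R5, 3 → R5=13&3=1
ADD R1, 4 → R1=112+4=116
SUB R2, 2 → R2=4-2=2
CMP R2, 0  (cmp 2,0)
JGT top: taken
SHR R5, 2 → R5=1>>2=0
LOAD R5, [R1] → R5=M[116]=26
AND R5, 3 → R5=26&3=2
ADD R1, 4 → R1=116+4=120
SUB R2, 2 → R2=2-2=0
CMP R2, 0  (cmp 0,0)
JGT top: not taken
STORE R5, [112] → M[112]=2
halt.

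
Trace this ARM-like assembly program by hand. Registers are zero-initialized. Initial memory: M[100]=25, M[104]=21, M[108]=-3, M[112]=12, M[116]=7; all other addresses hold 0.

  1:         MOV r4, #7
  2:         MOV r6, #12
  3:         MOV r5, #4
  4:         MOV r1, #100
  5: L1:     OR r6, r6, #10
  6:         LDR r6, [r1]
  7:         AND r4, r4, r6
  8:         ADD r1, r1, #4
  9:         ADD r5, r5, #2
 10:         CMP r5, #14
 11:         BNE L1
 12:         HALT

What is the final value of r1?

MOV r4, #7 → r4=7
MOV r6, #12 → r6=12
MOV r5, #4 → r5=4
MOV r1, #100 → r1=100
OR r6, r6, #10 → r6=12|10=14
LDR r6, [r1] → r6=M[100]=25
AND r4, r4, r6 → r4=7&25=1
ADD r1, r1, #4 → r1=100+4=104
ADD r5, r5, #2 → r5=4+2=6
CMP r5, #14  (cmp 6,14)
BNE L1: taken
OR r6, r6, #10 → r6=25|10=27
LDR r6, [r1] → r6=M[104]=21
AND r4, r4, r6 → r4=1&21=1
ADD r1, r1, #4 → r1=104+4=108
ADD r5, r5, #2 → r5=6+2=8
CMP r5, #14  (cmp 8,14)
BNE L1: taken
OR r6, r6, #10 → r6=21|10=31
LDR r6, [r1] → r6=M[108]=-3
AND r4, r4, r6 → r4=1&(-3)=1
ADD r1, r1, #4 → r1=108+4=112
ADD r5, r5, #2 → r5=8+2=10
CMP r5, #14  (cmp 10,14)
BNE L1: taken
OR r6, r6, #10 → r6=(-3)|10=-1
LDR r6, [r1] → r6=M[112]=12
AND r4, r4, r6 → r4=1&12=0
ADD r1, r1, #4 → r1=112+4=116
ADD r5, r5, #2 → r5=10+2=12
CMP r5, #14  (cmp 12,14)
BNE L1: taken
OR r6, r6, #10 → r6=12|10=14
LDR r6, [r1] → r6=M[116]=7
AND r4, r4, r6 → r4=0&7=0
ADD r1, r1, #4 → r1=116+4=120
ADD r5, r5, #2 → r5=12+2=14
CMP r5, #14  (cmp 14,14)
BNE L1: not taken
halt.

120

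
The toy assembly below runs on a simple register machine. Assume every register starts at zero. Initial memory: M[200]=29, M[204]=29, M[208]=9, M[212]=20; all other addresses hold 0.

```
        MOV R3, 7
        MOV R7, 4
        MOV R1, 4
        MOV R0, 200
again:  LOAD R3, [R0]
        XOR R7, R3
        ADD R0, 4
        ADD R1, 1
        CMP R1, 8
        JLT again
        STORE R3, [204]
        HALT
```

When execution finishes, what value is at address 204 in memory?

MOV R3, 7 → R3=7
MOV R7, 4 → R7=4
MOV R1, 4 → R1=4
MOV R0, 200 → R0=200
LOAD R3, [R0] → R3=M[200]=29
XOR R7, R3 → R7=4^29=25
ADD R0, 4 → R0=200+4=204
ADD R1, 1 → R1=4+1=5
CMP R1, 8  (cmp 5,8)
JLT again: taken
LOAD R3, [R0] → R3=M[204]=29
XOR R7, R3 → R7=25^29=4
ADD R0, 4 → R0=204+4=208
ADD R1, 1 → R1=5+1=6
CMP R1, 8  (cmp 6,8)
JLT again: taken
LOAD R3, [R0] → R3=M[208]=9
XOR R7, R3 → R7=4^9=13
ADD R0, 4 → R0=208+4=212
ADD R1, 1 → R1=6+1=7
CMP R1, 8  (cmp 7,8)
JLT again: taken
LOAD R3, [R0] → R3=M[212]=20
XOR R7, R3 → R7=13^20=25
ADD R0, 4 → R0=212+4=216
ADD R1, 1 → R1=7+1=8
CMP R1, 8  (cmp 8,8)
JLT again: not taken
STORE R3, [204] → M[204]=20
halt.

20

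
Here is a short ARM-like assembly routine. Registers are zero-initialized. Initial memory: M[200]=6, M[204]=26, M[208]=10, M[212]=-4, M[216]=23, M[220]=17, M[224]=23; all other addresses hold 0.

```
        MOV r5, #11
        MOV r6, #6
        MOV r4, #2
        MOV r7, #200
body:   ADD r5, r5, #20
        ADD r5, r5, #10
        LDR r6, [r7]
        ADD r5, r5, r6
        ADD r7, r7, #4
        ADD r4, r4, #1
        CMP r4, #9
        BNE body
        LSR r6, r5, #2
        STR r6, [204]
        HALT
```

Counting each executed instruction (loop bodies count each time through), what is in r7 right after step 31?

MOV r5, #11 → r5=11
MOV r6, #6 → r6=6
MOV r4, #2 → r4=2
MOV r7, #200 → r7=200
ADD r5, r5, #20 → r5=11+20=31
ADD r5, r5, #10 → r5=31+10=41
LDR r6, [r7] → r6=M[200]=6
ADD r5, r5, r6 → r5=41+6=47
ADD r7, r7, #4 → r7=200+4=204
ADD r4, r4, #1 → r4=2+1=3
CMP r4, #9  (cmp 3,9)
BNE body: taken
ADD r5, r5, #20 → r5=47+20=67
ADD r5, r5, #10 → r5=67+10=77
LDR r6, [r7] → r6=M[204]=26
ADD r5, r5, r6 → r5=77+26=103
ADD r7, r7, #4 → r7=204+4=208
ADD r4, r4, #1 → r4=3+1=4
CMP r4, #9  (cmp 4,9)
BNE body: taken
ADD r5, r5, #20 → r5=103+20=123
ADD r5, r5, #10 → r5=123+10=133
LDR r6, [r7] → r6=M[208]=10
ADD r5, r5, r6 → r5=133+10=143
ADD r7, r7, #4 → r7=208+4=212
ADD r4, r4, #1 → r4=4+1=5
CMP r4, #9  (cmp 5,9)
BNE body: taken
ADD r5, r5, #20 → r5=143+20=163
ADD r5, r5, #10 → r5=163+10=173
LDR r6, [r7] → r6=M[212]=-4
After step 31: r7 = 212.

212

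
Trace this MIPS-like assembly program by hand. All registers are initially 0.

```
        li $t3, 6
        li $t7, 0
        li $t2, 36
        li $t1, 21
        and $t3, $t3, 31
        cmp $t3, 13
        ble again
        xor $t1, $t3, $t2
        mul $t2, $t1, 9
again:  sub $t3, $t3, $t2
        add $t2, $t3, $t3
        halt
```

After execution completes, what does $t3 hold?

-30

li $t3, 6 → $t3=6
li $t7, 0 → $t7=0
li $t2, 36 → $t2=36
li $t1, 21 → $t1=21
and $t3, $t3, 31 → $t3=6&31=6
cmp $t3, 13  (cmp 6,13)
ble again: taken
sub $t3, $t3, $t2 → $t3=6-36=-30
add $t2, $t3, $t3 → $t2=(-30)+(-30)=-60
halt.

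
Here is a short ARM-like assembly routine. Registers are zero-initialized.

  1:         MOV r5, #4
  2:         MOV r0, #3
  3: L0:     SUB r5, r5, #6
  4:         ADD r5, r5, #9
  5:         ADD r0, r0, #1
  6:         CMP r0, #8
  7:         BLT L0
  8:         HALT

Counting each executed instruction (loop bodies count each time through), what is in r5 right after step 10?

MOV r5, #4 → r5=4
MOV r0, #3 → r0=3
SUB r5, r5, #6 → r5=4-6=-2
ADD r5, r5, #9 → r5=(-2)+9=7
ADD r0, r0, #1 → r0=3+1=4
CMP r0, #8  (cmp 4,8)
BLT L0: taken
SUB r5, r5, #6 → r5=7-6=1
ADD r5, r5, #9 → r5=1+9=10
ADD r0, r0, #1 → r0=4+1=5
After step 10: r5 = 10.

10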